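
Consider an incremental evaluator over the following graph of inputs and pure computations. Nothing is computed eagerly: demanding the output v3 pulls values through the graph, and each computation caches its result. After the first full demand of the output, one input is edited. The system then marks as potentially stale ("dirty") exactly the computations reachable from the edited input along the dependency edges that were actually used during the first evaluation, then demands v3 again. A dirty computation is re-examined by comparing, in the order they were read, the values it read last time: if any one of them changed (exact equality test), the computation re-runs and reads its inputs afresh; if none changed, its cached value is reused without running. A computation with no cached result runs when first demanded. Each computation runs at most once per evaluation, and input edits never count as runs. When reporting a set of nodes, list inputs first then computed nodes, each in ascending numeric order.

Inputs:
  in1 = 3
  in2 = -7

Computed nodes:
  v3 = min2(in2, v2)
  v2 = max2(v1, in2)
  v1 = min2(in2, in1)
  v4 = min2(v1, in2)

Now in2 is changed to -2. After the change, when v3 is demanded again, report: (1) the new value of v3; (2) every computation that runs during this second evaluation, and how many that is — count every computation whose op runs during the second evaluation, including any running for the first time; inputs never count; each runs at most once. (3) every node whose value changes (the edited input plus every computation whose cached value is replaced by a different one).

v3 now evaluates to -2.
Run set: v1, v2, v3 (3 run).
Changed values: in2, v1, v2, v3.

Initial pass — values computed on the first demand:
  v1 = min2(-7, 3) = -7
  v2 = max2(-7, -7) = -7
  v3 = min2(-7, -7) = -7

Second demand — change propagation:
  v1: re-runs because in2 -7->-2; new result -2.
  v2: re-runs because v1 -7->-2; in2 -7->-2; new result -2.
  v3: re-runs because in2 -7->-2; v2 -7->-2; new result -2.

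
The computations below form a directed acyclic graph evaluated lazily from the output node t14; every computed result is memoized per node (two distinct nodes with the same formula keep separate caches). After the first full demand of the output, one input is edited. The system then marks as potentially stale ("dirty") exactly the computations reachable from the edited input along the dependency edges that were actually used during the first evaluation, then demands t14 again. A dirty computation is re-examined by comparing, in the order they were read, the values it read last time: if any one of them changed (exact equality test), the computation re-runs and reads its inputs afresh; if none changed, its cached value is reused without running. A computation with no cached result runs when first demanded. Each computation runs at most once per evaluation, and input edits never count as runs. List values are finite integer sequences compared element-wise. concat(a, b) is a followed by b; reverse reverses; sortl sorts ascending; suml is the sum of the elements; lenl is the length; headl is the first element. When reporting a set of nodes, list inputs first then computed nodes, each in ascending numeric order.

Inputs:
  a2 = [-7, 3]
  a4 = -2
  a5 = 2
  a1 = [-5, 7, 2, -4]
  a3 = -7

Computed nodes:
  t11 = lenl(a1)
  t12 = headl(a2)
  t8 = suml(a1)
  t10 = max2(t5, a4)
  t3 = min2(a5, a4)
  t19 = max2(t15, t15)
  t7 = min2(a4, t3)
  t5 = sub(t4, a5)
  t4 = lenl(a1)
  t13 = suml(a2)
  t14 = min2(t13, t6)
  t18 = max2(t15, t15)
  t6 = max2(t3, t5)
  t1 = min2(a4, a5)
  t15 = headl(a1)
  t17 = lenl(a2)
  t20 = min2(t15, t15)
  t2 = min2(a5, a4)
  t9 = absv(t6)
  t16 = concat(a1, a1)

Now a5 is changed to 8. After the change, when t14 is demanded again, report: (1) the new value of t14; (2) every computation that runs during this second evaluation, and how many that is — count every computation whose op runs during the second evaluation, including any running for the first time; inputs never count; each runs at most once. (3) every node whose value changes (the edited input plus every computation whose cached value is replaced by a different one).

First demand of the output computes:
  t3 = min2(2, -2) = -2
  t4 = lenl([-5, 7, 2, -4]) = 4
  t5 = sub(4, 2) = 2
  t6 = max2(-2, 2) = 2
  t13 = suml([-7, 3]) = -4
  t14 = min2(-4, 2) = -4

After the edit, cleaning proceeds:
  t3: a read changed (a5 2->8) — executes, giving -2 — identical to its old value.
  t5: a read changed (a5 2->8) — executes, giving -4.
  t6: a read changed (t5 2->-4) — executes, giving -2.
  t14: a read changed (t6 2->-2) — executes, giving -4 — identical to its old value.

Demanding t14 again yields -4.
4 computations run: t3, t5, t6, t14.
The nodes whose values change: a5, t5, t6.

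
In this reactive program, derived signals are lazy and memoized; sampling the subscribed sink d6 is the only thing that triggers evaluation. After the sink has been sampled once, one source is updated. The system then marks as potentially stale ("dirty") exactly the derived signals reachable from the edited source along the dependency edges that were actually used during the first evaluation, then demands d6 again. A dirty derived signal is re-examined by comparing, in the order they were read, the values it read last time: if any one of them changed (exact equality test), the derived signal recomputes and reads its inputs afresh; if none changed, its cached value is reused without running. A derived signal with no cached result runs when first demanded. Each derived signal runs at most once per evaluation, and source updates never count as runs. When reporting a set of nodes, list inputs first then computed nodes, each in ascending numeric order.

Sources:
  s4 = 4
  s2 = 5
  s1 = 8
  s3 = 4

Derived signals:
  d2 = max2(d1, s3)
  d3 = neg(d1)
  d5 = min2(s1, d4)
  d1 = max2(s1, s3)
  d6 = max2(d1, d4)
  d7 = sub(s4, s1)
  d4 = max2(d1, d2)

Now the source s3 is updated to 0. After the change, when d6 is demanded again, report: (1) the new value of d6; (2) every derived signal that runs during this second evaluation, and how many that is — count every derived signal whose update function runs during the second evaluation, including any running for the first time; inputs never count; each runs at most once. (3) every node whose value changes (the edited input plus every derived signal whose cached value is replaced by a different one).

Demanding d6 again yields 8.
2 derived signals run: d1, d2.
The nodes whose values change: s3.
Note where the cutoff bites: d4 is checked, finds nothing changed, and keeps its cache.

First demand of the output computes:
  d1 = max2(8, 4) = 8
  d2 = max2(8, 4) = 8
  d4 = max2(8, 8) = 8
  d6 = max2(8, 8) = 8

After the edit, cleaning proceeds:
  d1: a read changed (s3 4->0) — executes, giving 8 — identical to its old value.
  d2: a read changed (s3 4->0) — executes, giving 8 — identical to its old value.
  d4: dirty, but its reads are unchanged (d1 unchanged, d2 unchanged); cached 8 stands.
  d6: dirty, but its reads are unchanged (d1 unchanged, d4 unchanged); cached 8 stands.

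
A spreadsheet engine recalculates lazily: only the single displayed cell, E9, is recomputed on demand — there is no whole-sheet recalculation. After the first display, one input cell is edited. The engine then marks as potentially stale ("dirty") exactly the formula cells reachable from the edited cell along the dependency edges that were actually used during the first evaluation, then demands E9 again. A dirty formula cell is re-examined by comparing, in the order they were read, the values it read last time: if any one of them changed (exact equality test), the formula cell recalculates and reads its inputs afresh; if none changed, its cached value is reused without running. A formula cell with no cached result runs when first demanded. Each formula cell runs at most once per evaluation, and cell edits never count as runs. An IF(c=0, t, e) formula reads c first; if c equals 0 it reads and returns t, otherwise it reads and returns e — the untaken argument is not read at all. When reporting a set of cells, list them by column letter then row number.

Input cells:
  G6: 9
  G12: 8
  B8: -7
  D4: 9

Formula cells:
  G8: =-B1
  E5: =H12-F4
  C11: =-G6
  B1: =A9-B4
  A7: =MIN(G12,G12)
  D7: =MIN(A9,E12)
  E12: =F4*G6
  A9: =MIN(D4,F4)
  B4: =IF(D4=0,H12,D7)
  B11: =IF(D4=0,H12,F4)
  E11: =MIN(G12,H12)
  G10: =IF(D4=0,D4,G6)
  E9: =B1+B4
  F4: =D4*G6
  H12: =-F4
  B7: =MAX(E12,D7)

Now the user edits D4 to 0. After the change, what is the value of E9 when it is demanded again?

New value of E9: 0.
Key observation: a condition flipped, so demand moved to the other branch — D7, E12 are never re-examined.

First evaluation (everything demanded from the output):
  F4 = 9 * 9 = 81
  A9 = MIN(9, 81) = 9
  E12 = 81 * 9 = 729
  D7 = MIN(9, 729) = 9
  B4 = IF(D4=0: D4=9 -> else branch D7) = 9
  B1 = 9 - 9 = 0
  E9 = 0 + 9 = 9

Propagation after the edit:
  F4: runs — D4 9->0; result 0.
  A9: runs — D4 9->0; F4 81->0; result 0.
  E12: marked dirty but never re-examined — demand shifted away from it.
  D7: marked dirty but never re-examined — demand shifted away from it.
  H12: demanded for the first time — runs, produces 0.
  B4: runs — D4 9->0; result 0.
  B1: runs — A9 9->0; B4 9->0; result 0 (same value as before).
  E9: runs — B4 9->0; result 0.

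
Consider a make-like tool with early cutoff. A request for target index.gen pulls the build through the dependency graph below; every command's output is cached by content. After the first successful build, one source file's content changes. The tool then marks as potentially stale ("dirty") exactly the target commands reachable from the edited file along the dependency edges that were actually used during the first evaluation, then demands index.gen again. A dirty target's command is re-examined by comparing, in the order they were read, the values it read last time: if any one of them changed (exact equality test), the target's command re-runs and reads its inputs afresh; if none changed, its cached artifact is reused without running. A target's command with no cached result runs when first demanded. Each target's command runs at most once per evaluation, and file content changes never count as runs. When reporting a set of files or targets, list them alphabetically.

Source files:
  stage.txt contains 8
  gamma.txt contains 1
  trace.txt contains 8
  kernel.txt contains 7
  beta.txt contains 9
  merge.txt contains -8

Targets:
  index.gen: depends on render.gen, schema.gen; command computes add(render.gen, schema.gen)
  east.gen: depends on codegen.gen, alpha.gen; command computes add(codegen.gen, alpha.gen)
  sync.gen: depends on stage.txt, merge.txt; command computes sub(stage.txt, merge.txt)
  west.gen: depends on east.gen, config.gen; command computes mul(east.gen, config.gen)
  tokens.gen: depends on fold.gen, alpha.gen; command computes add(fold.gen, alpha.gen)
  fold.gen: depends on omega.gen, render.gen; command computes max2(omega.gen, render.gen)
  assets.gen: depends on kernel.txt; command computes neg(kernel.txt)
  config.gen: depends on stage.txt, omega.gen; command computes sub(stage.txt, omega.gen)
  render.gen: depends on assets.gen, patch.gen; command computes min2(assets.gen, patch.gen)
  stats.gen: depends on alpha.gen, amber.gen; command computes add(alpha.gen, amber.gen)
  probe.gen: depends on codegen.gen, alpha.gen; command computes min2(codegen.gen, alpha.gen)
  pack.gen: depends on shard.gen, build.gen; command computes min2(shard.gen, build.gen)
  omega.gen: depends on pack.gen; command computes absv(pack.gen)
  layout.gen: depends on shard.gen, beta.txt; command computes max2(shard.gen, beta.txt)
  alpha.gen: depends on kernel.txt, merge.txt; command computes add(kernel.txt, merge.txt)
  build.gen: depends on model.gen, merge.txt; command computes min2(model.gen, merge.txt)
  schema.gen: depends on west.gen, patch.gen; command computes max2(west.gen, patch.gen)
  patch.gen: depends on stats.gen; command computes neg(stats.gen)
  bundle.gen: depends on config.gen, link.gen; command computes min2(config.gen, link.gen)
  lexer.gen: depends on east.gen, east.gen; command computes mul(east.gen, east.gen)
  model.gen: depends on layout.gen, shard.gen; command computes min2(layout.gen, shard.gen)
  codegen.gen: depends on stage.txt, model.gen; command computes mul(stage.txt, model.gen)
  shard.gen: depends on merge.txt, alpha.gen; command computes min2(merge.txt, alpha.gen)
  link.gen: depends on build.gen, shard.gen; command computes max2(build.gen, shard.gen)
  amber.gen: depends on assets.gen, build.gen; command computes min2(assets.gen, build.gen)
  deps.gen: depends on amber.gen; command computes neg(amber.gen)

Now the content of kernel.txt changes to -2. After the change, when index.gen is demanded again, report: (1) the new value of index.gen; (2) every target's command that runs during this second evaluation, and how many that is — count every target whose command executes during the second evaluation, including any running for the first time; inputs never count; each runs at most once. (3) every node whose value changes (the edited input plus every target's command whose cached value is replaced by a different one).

Demanding index.gen again yields 182.
18 target commands run: alpha.gen, amber.gen, assets.gen, build.gen, codegen.gen, config.gen, east.gen, index.gen, layout.gen, model.gen, omega.gen, pack.gen, patch.gen, render.gen, schema.gen, shard.gen, stats.gen, west.gen.
The nodes whose values change: alpha.gen, amber.gen, assets.gen, build.gen, codegen.gen, config.gen, east.gen, index.gen, kernel.txt, model.gen, omega.gen, pack.gen, patch.gen, render.gen, schema.gen, shard.gen, stats.gen, west.gen.

First demand of the output computes:
  alpha.gen = add(7, -8) = -1
  assets.gen = neg(7) = -7
  shard.gen = min2(-8, -1) = -8
  layout.gen = max2(-8, 9) = 9
  model.gen = min2(9, -8) = -8
  build.gen = min2(-8, -8) = -8
  amber.gen = min2(-7, -8) = -8
  codegen.gen = mul(8, -8) = -64
  east.gen = add(-64, -1) = -65
  pack.gen = min2(-8, -8) = -8
  omega.gen = absv(-8) = 8
  config.gen = sub(8, 8) = 0
  stats.gen = add(-1, -8) = -9
  patch.gen = neg(-9) = 9
  render.gen = min2(-7, 9) = -7
  west.gen = mul(-65, 0) = 0
  schema.gen = max2(0, 9) = 9
  index.gen = add(-7, 9) = 2

After the edit, cleaning proceeds:
  alpha.gen: a read changed (kernel.txt 7->-2) — executes, giving -10.
  assets.gen: a read changed (kernel.txt 7->-2) — executes, giving 2.
  shard.gen: a read changed (alpha.gen -1->-10) — executes, giving -10.
  layout.gen: a read changed (shard.gen -8->-10) — executes, giving 9 — identical to its old value.
  model.gen: a read changed (shard.gen -8->-10) — executes, giving -10.
  build.gen: a read changed (model.gen -8->-10) — executes, giving -10.
  amber.gen: a read changed (assets.gen -7->2; build.gen -8->-10) — executes, giving -10.
  codegen.gen: a read changed (model.gen -8->-10) — executes, giving -80.
  east.gen: a read changed (codegen.gen -64->-80; alpha.gen -1->-10) — executes, giving -90.
  pack.gen: a read changed (shard.gen -8->-10; build.gen -8->-10) — executes, giving -10.
  omega.gen: a read changed (pack.gen -8->-10) — executes, giving 10.
  config.gen: a read changed (omega.gen 8->10) — executes, giving -2.
  stats.gen: a read changed (alpha.gen -1->-10; amber.gen -8->-10) — executes, giving -20.
  patch.gen: a read changed (stats.gen -9->-20) — executes, giving 20.
  render.gen: a read changed (assets.gen -7->2; patch.gen 9->20) — executes, giving 2.
  west.gen: a read changed (east.gen -65->-90; config.gen 0->-2) — executes, giving 180.
  schema.gen: a read changed (west.gen 0->180; patch.gen 9->20) — executes, giving 180.
  index.gen: a read changed (render.gen -7->2; schema.gen 9->180) — executes, giving 182.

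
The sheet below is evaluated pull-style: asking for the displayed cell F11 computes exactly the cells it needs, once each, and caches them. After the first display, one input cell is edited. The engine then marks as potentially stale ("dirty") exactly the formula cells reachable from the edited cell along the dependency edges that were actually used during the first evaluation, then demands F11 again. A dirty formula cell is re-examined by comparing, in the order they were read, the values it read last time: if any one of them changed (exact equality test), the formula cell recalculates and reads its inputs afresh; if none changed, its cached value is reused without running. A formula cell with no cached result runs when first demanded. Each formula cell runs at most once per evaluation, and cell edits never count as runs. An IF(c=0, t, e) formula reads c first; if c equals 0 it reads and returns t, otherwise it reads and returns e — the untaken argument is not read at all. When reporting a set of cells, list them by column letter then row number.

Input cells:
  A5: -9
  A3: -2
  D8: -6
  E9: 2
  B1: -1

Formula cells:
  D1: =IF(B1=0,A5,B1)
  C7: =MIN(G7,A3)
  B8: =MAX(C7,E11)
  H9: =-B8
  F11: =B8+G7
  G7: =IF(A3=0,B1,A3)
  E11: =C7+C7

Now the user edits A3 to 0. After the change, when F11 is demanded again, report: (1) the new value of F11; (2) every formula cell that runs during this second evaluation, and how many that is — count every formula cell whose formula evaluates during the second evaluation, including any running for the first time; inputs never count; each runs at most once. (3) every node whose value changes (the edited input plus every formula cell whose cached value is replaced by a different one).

First demand of the output computes:
  G7 = IF(A3=0: A3=-2 -> else branch A3) = -2
  C7 = MIN(-2, -2) = -2
  E11 = -2 + -2 = -4
  B8 = MAX(-2, -4) = -2
  F11 = -2 + -2 = -4

After the edit, cleaning proceeds:
  G7: a read changed (A3 -2->0; A3 -2->0) — executes, giving -1.
  C7: a read changed (G7 -2->-1; A3 -2->0) — executes, giving -1.
  E11: a read changed (C7 -2->-1; C7 -2->-1) — executes, giving -2.
  B8: a read changed (C7 -2->-1; E11 -4->-2) — executes, giving -1.
  F11: a read changed (B8 -2->-1; G7 -2->-1) — executes, giving -2.

Demanding F11 again yields -2.
5 formula cells run: B8, C7, E11, F11, G7.
The nodes whose values change: A3, B8, C7, E11, F11, G7.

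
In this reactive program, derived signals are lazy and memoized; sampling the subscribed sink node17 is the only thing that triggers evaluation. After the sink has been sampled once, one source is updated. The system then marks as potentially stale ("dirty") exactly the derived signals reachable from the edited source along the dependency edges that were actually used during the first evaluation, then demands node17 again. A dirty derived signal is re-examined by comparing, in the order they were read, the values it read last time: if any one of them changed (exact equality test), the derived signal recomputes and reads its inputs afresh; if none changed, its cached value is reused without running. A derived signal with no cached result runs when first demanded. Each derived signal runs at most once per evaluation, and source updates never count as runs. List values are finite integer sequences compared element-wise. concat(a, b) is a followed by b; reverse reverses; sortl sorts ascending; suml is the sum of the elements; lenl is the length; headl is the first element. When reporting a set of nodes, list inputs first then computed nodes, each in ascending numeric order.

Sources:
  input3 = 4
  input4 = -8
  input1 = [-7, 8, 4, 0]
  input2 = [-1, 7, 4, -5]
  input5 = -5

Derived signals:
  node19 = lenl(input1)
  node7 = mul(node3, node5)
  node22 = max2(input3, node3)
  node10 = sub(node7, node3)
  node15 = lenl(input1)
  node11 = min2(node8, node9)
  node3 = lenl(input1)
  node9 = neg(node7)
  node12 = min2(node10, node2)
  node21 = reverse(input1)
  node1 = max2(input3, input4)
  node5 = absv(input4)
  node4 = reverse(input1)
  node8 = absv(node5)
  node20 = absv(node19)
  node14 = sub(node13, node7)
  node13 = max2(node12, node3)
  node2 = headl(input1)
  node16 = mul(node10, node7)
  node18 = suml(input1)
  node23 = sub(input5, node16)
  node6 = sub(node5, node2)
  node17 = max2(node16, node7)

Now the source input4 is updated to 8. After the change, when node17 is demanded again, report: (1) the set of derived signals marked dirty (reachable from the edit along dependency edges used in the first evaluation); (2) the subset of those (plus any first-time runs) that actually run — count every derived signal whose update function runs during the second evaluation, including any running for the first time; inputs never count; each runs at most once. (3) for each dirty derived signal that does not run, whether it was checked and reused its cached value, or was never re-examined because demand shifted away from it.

First demand of the output computes:
  node3 = lenl([-7, 8, 4, 0]) = 4
  node5 = absv(-8) = 8
  node7 = mul(4, 8) = 32
  node10 = sub(32, 4) = 28
  node16 = mul(28, 32) = 896
  node17 = max2(896, 32) = 896

After the edit, cleaning proceeds:
  node5: a read changed (input4 -8->8) — executes, giving 8 — identical to its old value.
  node7: dirty, but its reads are unchanged (node3 unchanged, node5 unchanged); cached 32 stands.
  node10: dirty, but its reads are unchanged (node7 unchanged, node3 unchanged); cached 28 stands.
  node16: dirty, but its reads are unchanged (node10 unchanged, node7 unchanged); cached 896 stands.
  node17: dirty, but its reads are unchanged (node16 unchanged, node7 unchanged); cached 896 stands.

Note the absorption at node5: it re-runs yet its value is the same, leaving the output's value untouched.

The edit dirties: node5, node7, node10, node16, node17.
1 derived signals run: node5.
Cache hits after checking: node7, node10, node16, node17.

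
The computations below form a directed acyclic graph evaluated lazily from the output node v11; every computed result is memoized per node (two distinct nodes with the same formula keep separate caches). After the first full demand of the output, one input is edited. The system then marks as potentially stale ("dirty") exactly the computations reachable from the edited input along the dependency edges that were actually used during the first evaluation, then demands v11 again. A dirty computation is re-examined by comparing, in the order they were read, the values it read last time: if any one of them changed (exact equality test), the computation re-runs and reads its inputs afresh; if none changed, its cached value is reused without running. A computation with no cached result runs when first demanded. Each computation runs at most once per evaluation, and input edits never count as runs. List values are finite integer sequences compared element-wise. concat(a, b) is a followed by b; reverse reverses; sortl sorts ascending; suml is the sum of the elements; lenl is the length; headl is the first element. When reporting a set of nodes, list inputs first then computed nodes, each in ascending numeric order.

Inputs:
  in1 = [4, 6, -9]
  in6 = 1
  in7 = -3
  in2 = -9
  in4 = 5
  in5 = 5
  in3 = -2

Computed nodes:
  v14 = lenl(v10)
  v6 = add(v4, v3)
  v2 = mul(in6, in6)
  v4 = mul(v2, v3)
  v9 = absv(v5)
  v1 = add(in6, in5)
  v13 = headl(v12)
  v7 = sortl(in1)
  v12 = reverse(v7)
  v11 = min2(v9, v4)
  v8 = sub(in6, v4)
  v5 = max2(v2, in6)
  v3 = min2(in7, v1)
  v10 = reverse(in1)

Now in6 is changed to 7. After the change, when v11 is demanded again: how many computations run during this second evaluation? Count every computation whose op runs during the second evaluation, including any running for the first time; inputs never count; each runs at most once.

7 computations run: v1, v2, v3, v4, v5, v9, v11.

First demand of the output computes:
  v1 = add(1, 5) = 6
  v2 = mul(1, 1) = 1
  v3 = min2(-3, 6) = -3
  v4 = mul(1, -3) = -3
  v5 = max2(1, 1) = 1
  v9 = absv(1) = 1
  v11 = min2(1, -3) = -3

After the edit, cleaning proceeds:
  v1: a read changed (in6 1->7) — executes, giving 12.
  v2: a read changed (in6 1->7; in6 1->7) — executes, giving 49.
  v3: a read changed (v1 6->12) — executes, giving -3 — identical to its old value.
  v4: a read changed (v2 1->49) — executes, giving -147.
  v5: a read changed (v2 1->49; in6 1->7) — executes, giving 49.
  v9: a read changed (v5 1->49) — executes, giving 49.
  v11: a read changed (v9 1->49; v4 -3->-147) — executes, giving -147.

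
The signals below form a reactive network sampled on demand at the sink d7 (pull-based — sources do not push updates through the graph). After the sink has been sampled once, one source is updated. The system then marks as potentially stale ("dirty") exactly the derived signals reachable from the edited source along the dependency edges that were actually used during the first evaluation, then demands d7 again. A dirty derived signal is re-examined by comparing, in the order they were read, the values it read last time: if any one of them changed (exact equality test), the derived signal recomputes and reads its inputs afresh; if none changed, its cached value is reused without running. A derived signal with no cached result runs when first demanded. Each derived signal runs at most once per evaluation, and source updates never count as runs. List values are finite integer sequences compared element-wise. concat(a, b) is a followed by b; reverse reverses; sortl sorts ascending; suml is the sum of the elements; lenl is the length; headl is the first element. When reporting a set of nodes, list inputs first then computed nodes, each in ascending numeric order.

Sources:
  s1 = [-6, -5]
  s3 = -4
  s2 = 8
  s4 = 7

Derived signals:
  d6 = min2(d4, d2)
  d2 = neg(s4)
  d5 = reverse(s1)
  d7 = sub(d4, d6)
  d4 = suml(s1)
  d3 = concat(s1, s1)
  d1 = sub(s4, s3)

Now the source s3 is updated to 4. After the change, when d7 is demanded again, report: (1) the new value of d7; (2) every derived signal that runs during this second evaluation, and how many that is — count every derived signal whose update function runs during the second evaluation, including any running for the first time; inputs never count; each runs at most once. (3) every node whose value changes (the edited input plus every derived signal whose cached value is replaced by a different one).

d7 now evaluates to 0.
Run set: none (0 run).
Changed values: s3.
The important point: nothing the output needs ever reads s3, so the edit is invisible to it.

Initial pass — values computed on the first demand:
  d2 = neg(7) = -7
  d4 = suml([-6, -5]) = -11
  d6 = min2(-11, -7) = -11
  d7 = sub(-11, -11) = 0

Second demand — change propagation:
  no demanded computation ever read s3, so the edit dirties nothing and nothing runs.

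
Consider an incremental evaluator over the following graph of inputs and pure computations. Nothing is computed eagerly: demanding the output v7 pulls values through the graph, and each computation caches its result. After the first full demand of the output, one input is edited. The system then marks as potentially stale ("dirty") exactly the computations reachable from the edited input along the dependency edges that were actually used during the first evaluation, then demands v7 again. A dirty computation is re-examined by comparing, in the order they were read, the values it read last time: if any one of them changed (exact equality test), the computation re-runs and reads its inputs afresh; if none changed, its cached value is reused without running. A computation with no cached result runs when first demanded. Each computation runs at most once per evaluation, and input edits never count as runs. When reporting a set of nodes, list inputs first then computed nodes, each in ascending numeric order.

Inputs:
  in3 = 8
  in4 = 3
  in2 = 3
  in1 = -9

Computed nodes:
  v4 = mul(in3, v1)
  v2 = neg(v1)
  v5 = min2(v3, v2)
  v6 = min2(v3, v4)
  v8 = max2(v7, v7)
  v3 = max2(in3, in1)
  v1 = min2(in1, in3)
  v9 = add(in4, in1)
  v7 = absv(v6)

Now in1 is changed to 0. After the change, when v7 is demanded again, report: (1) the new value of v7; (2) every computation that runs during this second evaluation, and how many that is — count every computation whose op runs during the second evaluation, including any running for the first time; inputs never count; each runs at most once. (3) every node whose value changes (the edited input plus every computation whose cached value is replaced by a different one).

v7 now evaluates to 0.
Run set: v1, v3, v4, v6, v7 (5 run).
Changed values: in1, v1, v4, v6, v7.

Initial pass — values computed on the first demand:
  v1 = min2(-9, 8) = -9
  v3 = max2(8, -9) = 8
  v4 = mul(8, -9) = -72
  v6 = min2(8, -72) = -72
  v7 = absv(-72) = 72

Second demand — change propagation:
  v1: re-runs because in1 -9->0; new result 0.
  v3: re-runs because in1 -9->0; new result 8 (unchanged).
  v4: re-runs because v1 -9->0; new result 0.
  v6: re-runs because v4 -72->0; new result 0.
  v7: re-runs because v6 -72->0; new result 0.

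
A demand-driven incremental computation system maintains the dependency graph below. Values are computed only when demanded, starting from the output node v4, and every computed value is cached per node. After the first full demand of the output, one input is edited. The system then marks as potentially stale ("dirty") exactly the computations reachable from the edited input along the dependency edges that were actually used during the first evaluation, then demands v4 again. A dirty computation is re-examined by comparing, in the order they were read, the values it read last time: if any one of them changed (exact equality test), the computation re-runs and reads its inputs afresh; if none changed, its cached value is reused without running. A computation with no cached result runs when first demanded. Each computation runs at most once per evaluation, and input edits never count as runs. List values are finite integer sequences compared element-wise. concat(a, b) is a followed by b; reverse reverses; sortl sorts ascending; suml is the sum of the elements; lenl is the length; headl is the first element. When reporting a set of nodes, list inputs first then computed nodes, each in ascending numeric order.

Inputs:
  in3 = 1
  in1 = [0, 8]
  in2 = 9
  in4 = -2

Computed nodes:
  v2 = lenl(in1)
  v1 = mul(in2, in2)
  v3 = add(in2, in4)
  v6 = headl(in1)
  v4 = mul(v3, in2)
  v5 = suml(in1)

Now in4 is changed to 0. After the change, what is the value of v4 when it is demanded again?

New value of v4: 81.

First evaluation (everything demanded from the output):
  v3 = add(9, -2) = 7
  v4 = mul(7, 9) = 63

Propagation after the edit:
  v3: runs — in4 -2->0; result 9.
  v4: runs — v3 7->9; result 81.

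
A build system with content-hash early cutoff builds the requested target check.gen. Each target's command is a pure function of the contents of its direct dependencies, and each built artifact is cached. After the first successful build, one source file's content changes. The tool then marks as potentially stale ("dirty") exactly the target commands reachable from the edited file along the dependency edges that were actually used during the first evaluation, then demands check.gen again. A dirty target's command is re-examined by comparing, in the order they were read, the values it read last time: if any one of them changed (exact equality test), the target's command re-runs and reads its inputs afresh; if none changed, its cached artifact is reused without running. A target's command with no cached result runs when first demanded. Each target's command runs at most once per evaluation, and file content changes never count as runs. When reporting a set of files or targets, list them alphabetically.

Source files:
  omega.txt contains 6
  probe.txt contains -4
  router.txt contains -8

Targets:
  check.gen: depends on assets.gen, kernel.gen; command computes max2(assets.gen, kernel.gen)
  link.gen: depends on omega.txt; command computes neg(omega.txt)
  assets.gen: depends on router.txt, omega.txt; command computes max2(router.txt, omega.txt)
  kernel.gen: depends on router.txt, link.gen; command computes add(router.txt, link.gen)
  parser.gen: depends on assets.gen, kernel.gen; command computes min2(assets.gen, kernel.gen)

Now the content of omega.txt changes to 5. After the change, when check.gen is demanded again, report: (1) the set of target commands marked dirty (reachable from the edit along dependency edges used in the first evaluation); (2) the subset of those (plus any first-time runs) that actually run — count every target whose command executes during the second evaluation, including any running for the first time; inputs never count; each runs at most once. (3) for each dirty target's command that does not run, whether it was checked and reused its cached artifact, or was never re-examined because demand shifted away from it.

First evaluation (everything demanded from the output):
  assets.gen = max2(-8, 6) = 6
  link.gen = neg(6) = -6
  kernel.gen = add(-8, -6) = -14
  check.gen = max2(6, -14) = 6

Propagation after the edit:
  assets.gen: runs — omega.txt 6->5; result 5.
  link.gen: runs — omega.txt 6->5; result -5.
  kernel.gen: runs — link.gen -6->-5; result -13.
  check.gen: runs — assets.gen 6->5; kernel.gen -14->-13; result 5.

Marked dirty: assets.gen, check.gen, kernel.gen, link.gen.
Target commands that run: assets.gen, check.gen, kernel.gen, link.gen — 4 in total.
Every dirty target's command ran.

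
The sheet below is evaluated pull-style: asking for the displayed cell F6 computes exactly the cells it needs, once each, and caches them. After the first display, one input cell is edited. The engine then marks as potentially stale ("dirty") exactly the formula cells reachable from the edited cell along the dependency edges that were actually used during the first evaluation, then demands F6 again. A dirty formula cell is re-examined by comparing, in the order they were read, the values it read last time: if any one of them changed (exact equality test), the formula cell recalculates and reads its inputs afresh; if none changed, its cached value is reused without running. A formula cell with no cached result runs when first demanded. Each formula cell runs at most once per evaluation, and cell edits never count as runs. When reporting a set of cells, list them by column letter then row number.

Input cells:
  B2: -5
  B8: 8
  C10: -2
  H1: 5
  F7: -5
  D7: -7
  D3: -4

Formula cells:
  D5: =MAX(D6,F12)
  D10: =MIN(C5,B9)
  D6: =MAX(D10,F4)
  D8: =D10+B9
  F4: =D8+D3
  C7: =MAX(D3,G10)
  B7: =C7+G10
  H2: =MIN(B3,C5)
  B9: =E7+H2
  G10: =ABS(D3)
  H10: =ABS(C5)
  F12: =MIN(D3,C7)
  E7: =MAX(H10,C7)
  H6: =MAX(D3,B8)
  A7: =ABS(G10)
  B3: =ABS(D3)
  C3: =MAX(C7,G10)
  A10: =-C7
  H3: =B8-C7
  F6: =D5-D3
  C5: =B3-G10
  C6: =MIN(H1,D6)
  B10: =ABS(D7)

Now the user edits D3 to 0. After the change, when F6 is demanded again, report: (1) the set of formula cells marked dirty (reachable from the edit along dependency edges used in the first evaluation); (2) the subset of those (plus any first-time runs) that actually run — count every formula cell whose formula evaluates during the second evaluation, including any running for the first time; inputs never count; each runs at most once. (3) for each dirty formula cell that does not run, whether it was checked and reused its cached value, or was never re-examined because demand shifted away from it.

First demand of the output computes:
  B3 = ABS(-4) = 4
  G10 = ABS(-4) = 4
  C5 = 4 - 4 = 0
  C7 = MAX(-4, 4) = 4
  F12 = MIN(-4, 4) = -4
  H2 = MIN(4, 0) = 0
  H10 = ABS(0) = 0
  E7 = MAX(0, 4) = 4
  B9 = 4 + 0 = 4
  D10 = MIN(0, 4) = 0
  D8 = 0 + 4 = 4
  F4 = 4 + -4 = 0
  D6 = MAX(0, 0) = 0
  D5 = MAX(0, -4) = 0
  F6 = 0 - -4 = 4

After the edit, cleaning proceeds:
  B3: a read changed (D3 -4->0) — executes, giving 0.
  G10: a read changed (D3 -4->0) — executes, giving 0.
  C5: a read changed (B3 4->0; G10 4->0) — executes, giving 0 — identical to its old value.
  C7: a read changed (D3 -4->0; G10 4->0) — executes, giving 0.
  F12: a read changed (D3 -4->0; C7 4->0) — executes, giving 0.
  H2: a read changed (B3 4->0) — executes, giving 0 — identical to its old value.
  H10: dirty, but its reads are unchanged (C5 unchanged); cached 0 stands.
  E7: a read changed (C7 4->0) — executes, giving 0.
  B9: a read changed (E7 4->0) — executes, giving 0.
  D10: a read changed (B9 4->0) — executes, giving 0 — identical to its old value.
  D8: a read changed (B9 4->0) — executes, giving 0.
  F4: a read changed (D8 4->0; D3 -4->0) — executes, giving 0 — identical to its old value.
  D6: dirty, but its reads are unchanged (D10 unchanged, F4 unchanged); cached 0 stands.
  D5: a read changed (F12 -4->0) — executes, giving 0 — identical to its old value.
  F6: a read changed (D3 -4->0) — executes, giving 0.

Note where the cutoff bites: H10 is checked, finds nothing changed, and keeps its cache.

The edit dirties: B3, B9, C5, C7, D5, D6, D8, D10, E7, F4, F6, F12, G10, H2, H10.
13 formula cells run: B3, B9, C5, C7, D5, D8, D10, E7, F4, F6, F12, G10, H2.
Cache hits after checking: D6, H10.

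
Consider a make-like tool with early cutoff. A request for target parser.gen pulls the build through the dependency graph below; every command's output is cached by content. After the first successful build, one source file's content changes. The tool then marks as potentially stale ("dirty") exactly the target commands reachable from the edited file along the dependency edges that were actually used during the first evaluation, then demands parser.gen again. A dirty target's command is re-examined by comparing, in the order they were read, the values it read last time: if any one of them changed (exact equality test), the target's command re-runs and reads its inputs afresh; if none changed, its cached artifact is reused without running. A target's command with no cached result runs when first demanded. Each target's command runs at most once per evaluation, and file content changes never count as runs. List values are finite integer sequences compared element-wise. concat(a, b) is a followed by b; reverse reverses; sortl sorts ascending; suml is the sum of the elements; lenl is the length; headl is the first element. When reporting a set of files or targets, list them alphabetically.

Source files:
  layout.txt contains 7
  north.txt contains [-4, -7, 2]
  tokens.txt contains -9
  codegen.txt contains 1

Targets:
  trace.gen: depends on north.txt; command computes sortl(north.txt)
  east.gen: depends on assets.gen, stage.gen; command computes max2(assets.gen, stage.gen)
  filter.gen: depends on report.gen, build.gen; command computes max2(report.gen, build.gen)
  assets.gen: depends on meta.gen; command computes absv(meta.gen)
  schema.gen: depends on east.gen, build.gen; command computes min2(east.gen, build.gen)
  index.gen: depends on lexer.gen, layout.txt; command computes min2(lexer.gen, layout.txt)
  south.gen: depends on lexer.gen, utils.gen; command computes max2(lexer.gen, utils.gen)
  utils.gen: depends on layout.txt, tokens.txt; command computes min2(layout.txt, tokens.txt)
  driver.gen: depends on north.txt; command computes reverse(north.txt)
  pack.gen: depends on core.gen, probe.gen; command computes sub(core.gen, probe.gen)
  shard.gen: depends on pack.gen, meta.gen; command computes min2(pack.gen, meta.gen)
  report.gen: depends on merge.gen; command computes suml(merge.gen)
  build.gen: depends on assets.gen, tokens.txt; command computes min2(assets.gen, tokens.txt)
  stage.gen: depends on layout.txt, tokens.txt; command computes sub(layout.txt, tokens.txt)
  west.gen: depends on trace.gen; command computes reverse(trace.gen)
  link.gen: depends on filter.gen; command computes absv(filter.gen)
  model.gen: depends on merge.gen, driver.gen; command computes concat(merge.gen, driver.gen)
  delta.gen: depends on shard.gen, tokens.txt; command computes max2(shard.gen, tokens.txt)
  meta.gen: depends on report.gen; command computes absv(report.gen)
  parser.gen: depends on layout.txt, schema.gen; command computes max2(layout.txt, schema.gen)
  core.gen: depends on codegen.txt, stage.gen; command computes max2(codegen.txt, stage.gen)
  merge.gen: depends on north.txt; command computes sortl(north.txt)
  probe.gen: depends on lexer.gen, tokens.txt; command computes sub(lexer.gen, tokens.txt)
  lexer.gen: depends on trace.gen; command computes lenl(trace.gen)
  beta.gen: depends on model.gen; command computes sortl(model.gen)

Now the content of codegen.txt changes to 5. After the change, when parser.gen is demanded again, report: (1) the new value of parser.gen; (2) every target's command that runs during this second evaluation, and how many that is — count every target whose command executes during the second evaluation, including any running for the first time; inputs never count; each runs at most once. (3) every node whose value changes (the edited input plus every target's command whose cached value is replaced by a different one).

First demand of the output computes:
  merge.gen = sortl([-4, -7, 2]) = [-7, -4, 2]
  report.gen = suml([-7, -4, 2]) = -9
  meta.gen = absv(-9) = 9
  assets.gen = absv(9) = 9
  build.gen = min2(9, -9) = -9
  stage.gen = sub(7, -9) = 16
  east.gen = max2(9, 16) = 16
  schema.gen = min2(16, -9) = -9
  parser.gen = max2(7, -9) = 7

After the edit, cleaning proceeds:
  codegen.txt only reaches undemanded nodes; the second demand re-runs nothing.

Note the shortcut — codegen.txt feeds only undemanded nodes, so no recomputation happens.

Demanding parser.gen again yields 7.
0 target commands run: none.
The nodes whose values change: codegen.txt.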